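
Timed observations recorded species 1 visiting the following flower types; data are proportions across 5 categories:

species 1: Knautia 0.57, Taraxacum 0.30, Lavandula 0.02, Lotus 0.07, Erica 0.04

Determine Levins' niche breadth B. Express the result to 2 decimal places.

2.37

Σpᵢ² = 0.57² + 0.30² + 0.02² + 0.07² + 0.04² = 0.3249 + 0.0900 + 0.0004 + 0.0049 + 0.0016 = 0.4218
B = 1 / 0.4218 = 2.3708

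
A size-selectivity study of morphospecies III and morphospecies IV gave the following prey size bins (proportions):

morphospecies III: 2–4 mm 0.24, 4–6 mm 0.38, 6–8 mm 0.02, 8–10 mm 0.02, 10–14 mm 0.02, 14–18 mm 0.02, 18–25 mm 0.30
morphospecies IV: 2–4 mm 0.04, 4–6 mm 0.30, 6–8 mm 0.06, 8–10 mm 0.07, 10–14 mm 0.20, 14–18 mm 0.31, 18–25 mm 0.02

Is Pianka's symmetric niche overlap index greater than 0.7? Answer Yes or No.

No

Σ p₁ᵢp₂ᵢ = 0.0096 + 0.1140 + 0.0012 + 0.0014 + 0.0040 + 0.0062 + 0.0060 = 0.1424
Σp_1ᵢ² = 0.24² + 0.38² + 0.02² + 0.02² + 0.02² + 0.02² + 0.30² = 0.0576 + 0.1444 + 0.0004 + 0.0004 + 0.0004 + 0.0004 + 0.0900 = 0.2936
Σp_2ᵢ² = 0.04² + 0.30² + 0.06² + 0.07² + 0.20² + 0.31² + 0.02² = 0.0016 + 0.0900 + 0.0036 + 0.0049 + 0.0400 + 0.0961 + 0.0004 = 0.2366
O = 0.1424 / √(0.2936 × 0.2366) = 0.1424 / 0.26356 = 0.5403
O = 0.5403 < 0.7 → No.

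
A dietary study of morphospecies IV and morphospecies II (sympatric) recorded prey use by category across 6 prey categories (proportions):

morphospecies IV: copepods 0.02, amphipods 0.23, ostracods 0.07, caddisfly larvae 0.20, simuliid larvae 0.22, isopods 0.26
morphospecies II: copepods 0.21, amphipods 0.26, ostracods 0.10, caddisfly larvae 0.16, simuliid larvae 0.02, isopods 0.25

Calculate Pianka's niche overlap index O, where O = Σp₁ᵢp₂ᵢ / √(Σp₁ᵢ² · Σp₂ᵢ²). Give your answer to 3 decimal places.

0.812

Σ p₁ᵢp₂ᵢ = 0.0042 + 0.0598 + 0.0070 + 0.0320 + 0.0044 + 0.0650 = 0.1724
Σp_1ᵢ² = 0.02² + 0.23² + 0.07² + 0.20² + 0.22² + 0.26² = 0.0004 + 0.0529 + 0.0049 + 0.0400 + 0.0484 + 0.0676 = 0.2142
Σp_2ᵢ² = 0.21² + 0.26² + 0.10² + 0.16² + 0.02² + 0.25² = 0.0441 + 0.0676 + 0.0100 + 0.0256 + 0.0004 + 0.0625 = 0.2102
O = 0.1724 / √(0.2142 × 0.2102) = 0.1724 / 0.212191 = 0.81248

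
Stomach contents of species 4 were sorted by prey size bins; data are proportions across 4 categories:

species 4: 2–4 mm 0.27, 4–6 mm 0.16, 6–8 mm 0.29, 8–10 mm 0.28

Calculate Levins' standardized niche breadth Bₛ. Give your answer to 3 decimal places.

Σpᵢ² = 0.27² + 0.16² + 0.29² + 0.28² = 0.0729 + 0.0256 + 0.0841 + 0.0784 = 0.2610
B = 1 / 0.2610 = 3.83142
Bₛ = (B − 1)/(n − 1) = (3.83142 − 1)/(4 − 1) = 2.83142/3 = 0.94381

0.944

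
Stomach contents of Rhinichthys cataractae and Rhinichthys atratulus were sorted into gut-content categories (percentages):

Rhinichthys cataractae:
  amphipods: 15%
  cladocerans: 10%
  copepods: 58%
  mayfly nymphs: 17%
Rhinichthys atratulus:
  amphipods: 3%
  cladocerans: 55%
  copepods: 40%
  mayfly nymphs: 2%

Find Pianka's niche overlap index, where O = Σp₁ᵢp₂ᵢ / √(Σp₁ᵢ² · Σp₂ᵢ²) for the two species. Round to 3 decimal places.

0.687

Convert percentages to proportions (divide by 100).
Σ p₁ᵢp₂ᵢ = 0.0045 + 0.0550 + 0.2320 + 0.0034 = 0.2949
Σp_1ᵢ² = 0.15² + 0.10² + 0.58² + 0.17² = 0.0225 + 0.0100 + 0.3364 + 0.0289 = 0.3978
Σp_2ᵢ² = 0.03² + 0.55² + 0.40² + 0.02² = 0.0009 + 0.3025 + 0.1600 + 0.0004 = 0.4638
O = 0.2949 / √(0.3978 × 0.4638) = 0.2949 / 0.429534 = 0.68656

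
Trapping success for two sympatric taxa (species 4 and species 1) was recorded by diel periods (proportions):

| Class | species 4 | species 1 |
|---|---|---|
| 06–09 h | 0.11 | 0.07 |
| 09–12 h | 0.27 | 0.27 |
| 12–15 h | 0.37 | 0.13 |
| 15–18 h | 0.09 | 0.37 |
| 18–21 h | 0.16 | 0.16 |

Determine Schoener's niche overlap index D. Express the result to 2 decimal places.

Σ|p₁ᵢ − p₂ᵢ| = 0.04 + 0.00 + 0.24 + 0.28 + 0.00 = 0.56
D = 1 − ½ × 0.56 = 1 − 0.280 = 0.7200

0.72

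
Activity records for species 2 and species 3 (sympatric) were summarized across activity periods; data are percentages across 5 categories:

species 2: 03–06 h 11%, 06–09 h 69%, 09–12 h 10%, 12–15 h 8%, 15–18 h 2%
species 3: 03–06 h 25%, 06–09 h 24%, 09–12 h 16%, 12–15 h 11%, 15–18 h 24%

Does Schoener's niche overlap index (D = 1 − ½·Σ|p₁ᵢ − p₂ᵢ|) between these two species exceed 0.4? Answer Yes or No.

Convert percentages to proportions (divide by 100).
Σ|p₁ᵢ − p₂ᵢ| = 0.14 + 0.45 + 0.06 + 0.03 + 0.22 = 0.90
D = 1 − ½ × 0.90 = 1 − 0.450 = 0.5500
D = 0.5500 > 0.4 → Yes.

Yes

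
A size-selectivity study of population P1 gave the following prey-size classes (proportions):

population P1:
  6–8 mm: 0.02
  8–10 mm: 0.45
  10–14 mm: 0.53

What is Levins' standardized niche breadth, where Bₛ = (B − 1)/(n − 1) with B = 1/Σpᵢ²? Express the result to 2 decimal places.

Σpᵢ² = 0.02² + 0.45² + 0.53² = 0.0004 + 0.2025 + 0.2809 = 0.4838
B = 1 / 0.4838 = 2.0670
Bₛ = (B − 1)/(n − 1) = (2.0670 − 1)/(3 − 1) = 1.0670/2 = 0.5335

0.53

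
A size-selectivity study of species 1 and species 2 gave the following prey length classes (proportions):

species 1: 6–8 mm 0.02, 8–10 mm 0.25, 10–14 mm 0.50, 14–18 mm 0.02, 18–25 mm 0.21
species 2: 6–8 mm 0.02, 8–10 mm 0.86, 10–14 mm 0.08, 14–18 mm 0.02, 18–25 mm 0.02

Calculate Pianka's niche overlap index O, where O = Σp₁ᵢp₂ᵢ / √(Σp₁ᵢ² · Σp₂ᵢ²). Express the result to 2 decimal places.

Σ p₁ᵢp₂ᵢ = 0.0004 + 0.2150 + 0.0400 + 0.0004 + 0.0042 = 0.2600
Σp_1ᵢ² = 0.02² + 0.25² + 0.50² + 0.02² + 0.21² = 0.0004 + 0.0625 + 0.2500 + 0.0004 + 0.0441 = 0.3574
Σp_2ᵢ² = 0.02² + 0.86² + 0.08² + 0.02² + 0.02² = 0.0004 + 0.7396 + 0.0064 + 0.0004 + 0.0004 = 0.7472
O = 0.2600 / √(0.3574 × 0.7472) = 0.2600 / 0.51677 = 0.5031

0.50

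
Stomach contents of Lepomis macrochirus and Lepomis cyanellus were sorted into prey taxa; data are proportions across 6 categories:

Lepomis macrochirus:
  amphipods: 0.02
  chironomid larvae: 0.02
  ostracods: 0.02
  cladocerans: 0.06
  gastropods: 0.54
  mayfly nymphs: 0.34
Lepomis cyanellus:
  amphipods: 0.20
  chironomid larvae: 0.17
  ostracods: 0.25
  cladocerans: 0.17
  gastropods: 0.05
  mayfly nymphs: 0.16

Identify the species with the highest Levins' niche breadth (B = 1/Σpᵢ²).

Σp_macrᵢ² = 0.02² + 0.02² + 0.02² + 0.06² + 0.54² + 0.34² = 0.0004 + 0.0004 + 0.0004 + 0.0036 + 0.2916 + 0.1156 = 0.4120
B_macr = 1 / 0.4120 = 2.4272
Σp_cyanᵢ² = 0.20² + 0.17² + 0.25² + 0.17² + 0.05² + 0.16² = 0.0400 + 0.0289 + 0.0625 + 0.0289 + 0.0025 + 0.0256 = 0.1884
B_cyan = 1 / 0.1884 = 5.3079
Highest B → broadest niche (most generalist): Lepomis cyanellus (B = 5.31).

Lepomis cyanellus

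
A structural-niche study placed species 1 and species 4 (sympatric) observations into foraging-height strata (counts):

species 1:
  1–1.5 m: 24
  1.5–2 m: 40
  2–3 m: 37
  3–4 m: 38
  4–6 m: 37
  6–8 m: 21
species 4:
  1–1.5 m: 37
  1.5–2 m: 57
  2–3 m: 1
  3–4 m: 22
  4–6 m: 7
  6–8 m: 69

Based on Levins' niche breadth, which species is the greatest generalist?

Proportions for species 1 (n=197): 24/197=0.1218, 40/197=0.2030, 37/197=0.1878, 38/197=0.1929, 37/197=0.1878, 21/197=0.1066
Proportions for species 4 (n=193): 37/193=0.1917, 57/193=0.2953, 1/193=0.0052, 22/193=0.1140, 7/193=0.0363, 69/193=0.3575
Σp_1ᵢ² = 0.1218² + 0.2030² + 0.1878² + 0.1929² + 0.1878² + 0.1066² = 0.014835 + 0.041209 + 0.035269 + 0.037210 + 0.035269 + 0.011364 = 0.175156
B_1 = 1 / 0.175156 = 5.7092
Σp_4ᵢ² = 0.1917² + 0.2953² + 0.0052² + 0.1140² + 0.0363² + 0.3575² = 0.036749 + 0.087202 + 0.000027 + 0.012996 + 0.001318 + 0.127806 = 0.266098
B_4 = 1 / 0.266098 = 3.7580
Highest B → broadest niche (most generalist): species 1 (B = 5.71).

species 1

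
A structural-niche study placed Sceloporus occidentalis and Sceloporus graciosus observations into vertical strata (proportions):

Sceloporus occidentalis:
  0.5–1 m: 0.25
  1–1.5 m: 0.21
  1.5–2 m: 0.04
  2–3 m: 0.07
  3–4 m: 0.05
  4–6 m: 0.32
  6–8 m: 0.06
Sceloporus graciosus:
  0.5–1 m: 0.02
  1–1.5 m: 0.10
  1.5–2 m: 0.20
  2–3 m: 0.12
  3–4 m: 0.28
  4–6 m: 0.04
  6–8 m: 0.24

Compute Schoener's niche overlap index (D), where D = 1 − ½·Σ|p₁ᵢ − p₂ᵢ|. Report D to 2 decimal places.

0.38

Σ|p₁ᵢ − p₂ᵢ| = 0.23 + 0.11 + 0.16 + 0.05 + 0.23 + 0.28 + 0.18 = 1.24
D = 1 − ½ × 1.24 = 1 − 0.620 = 0.3800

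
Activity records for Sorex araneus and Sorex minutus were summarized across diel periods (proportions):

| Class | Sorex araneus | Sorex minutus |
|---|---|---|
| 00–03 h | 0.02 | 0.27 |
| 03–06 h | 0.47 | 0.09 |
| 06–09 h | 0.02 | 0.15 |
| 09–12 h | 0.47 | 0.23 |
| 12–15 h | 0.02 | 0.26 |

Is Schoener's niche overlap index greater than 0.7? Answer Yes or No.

Σ|p₁ᵢ − p₂ᵢ| = 0.25 + 0.38 + 0.13 + 0.24 + 0.24 = 1.24
D = 1 − ½ × 1.24 = 1 − 0.620 = 0.3800
D = 0.3800 < 0.7 → No.

No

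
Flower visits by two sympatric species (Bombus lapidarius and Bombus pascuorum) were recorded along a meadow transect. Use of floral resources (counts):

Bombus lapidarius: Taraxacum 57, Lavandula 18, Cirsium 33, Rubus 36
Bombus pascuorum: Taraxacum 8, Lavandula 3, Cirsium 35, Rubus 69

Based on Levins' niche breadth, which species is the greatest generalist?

Proportions for Bombus lapidarius (n=144): 57/144=0.3958, 18/144=0.1250, 33/144=0.2292, 36/144=0.2500
Proportions for Bombus pascuorum (n=115): 8/115=0.0696, 3/115=0.0261, 35/115=0.3043, 69/115=0.6000
Σp_lapiᵢ² = 0.3958² + 0.1250² + 0.2292² + 0.2500² = 0.156658 + 0.015625 + 0.052533 + 0.062500 = 0.287316
B_lapi = 1 / 0.287316 = 3.4805
Σp_pascᵢ² = 0.0696² + 0.0261² + 0.3043² + 0.6000² = 0.004844 + 0.000681 + 0.092598 + 0.360000 = 0.458123
B_pasc = 1 / 0.458123 = 2.1828
Highest B → broadest niche (most generalist): Bombus lapidarius (B = 3.48).

Bombus lapidarius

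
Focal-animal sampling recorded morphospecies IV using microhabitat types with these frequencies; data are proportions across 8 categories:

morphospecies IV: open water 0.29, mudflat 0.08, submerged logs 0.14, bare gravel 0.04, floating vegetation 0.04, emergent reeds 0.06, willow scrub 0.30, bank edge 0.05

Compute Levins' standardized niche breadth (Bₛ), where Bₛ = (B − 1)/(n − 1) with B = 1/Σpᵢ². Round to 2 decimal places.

Σpᵢ² = 0.29² + 0.08² + 0.14² + 0.04² + 0.04² + 0.06² + 0.30² + 0.05² = 0.0841 + 0.0064 + 0.0196 + 0.0016 + 0.0016 + 0.0036 + 0.0900 + 0.0025 = 0.2094
B = 1 / 0.2094 = 4.7755
Bₛ = (B − 1)/(n − 1) = (4.7755 − 1)/(8 − 1) = 3.7755/7 = 0.5394

0.54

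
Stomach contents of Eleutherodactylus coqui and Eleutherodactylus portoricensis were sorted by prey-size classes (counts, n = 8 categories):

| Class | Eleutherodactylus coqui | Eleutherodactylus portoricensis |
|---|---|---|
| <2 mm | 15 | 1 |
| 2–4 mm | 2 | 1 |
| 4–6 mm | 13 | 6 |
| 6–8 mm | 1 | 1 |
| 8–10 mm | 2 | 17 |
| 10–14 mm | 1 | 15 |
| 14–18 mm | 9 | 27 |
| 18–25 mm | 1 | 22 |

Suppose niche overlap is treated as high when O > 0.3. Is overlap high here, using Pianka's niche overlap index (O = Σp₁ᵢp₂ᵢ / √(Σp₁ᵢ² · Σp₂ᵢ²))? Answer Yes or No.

Yes

Proportions for Eleutherodactylus coqui (n=44): 15/44=0.3409, 2/44=0.0455, 13/44=0.2955, 1/44=0.0227, 2/44=0.0455, 1/44=0.0227, 9/44=0.2045, 1/44=0.0227
Proportions for Eleutherodactylus portoricensis (n=90): 1/90=0.0111, 1/90=0.0111, 6/90=0.0667, 1/90=0.0111, 17/90=0.1889, 15/90=0.1667, 27/90=0.3000, 22/90=0.2444
Σ p₁ᵢp₂ᵢ = 0.003784 + 0.000505 + 0.019710 + 0.000252 + 0.008595 + 0.003784 + 0.061350 + 0.005548 = 0.103528
Σp_1ᵢ² = 0.3409² + 0.0455² + 0.2955² + 0.0227² + 0.0455² + 0.0227² + 0.2045² + 0.0227² = 0.116213 + 0.002070 + 0.087320 + 0.000515 + 0.002070 + 0.000515 + 0.041820 + 0.000515 = 0.251038
Σp_2ᵢ² = 0.0111² + 0.0111² + 0.0667² + 0.0111² + 0.1889² + 0.1667² + 0.3000² + 0.2444² = 0.000123 + 0.000123 + 0.004449 + 0.000123 + 0.035683 + 0.027789 + 0.090000 + 0.059731 = 0.218021
O = 0.103528 / √(0.251038 × 0.218021) = 0.103528 / 0.2339478 = 0.4425
O = 0.4425 > 0.3 → Yes.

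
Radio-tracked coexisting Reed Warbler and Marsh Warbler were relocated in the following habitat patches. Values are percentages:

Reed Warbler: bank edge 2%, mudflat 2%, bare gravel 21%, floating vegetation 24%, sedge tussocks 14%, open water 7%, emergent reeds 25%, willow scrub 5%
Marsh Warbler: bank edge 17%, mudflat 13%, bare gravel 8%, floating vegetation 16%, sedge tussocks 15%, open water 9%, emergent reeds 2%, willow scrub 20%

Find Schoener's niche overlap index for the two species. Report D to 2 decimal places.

Convert percentages to proportions (divide by 100).
Σ|p₁ᵢ − p₂ᵢ| = 0.15 + 0.11 + 0.13 + 0.08 + 0.01 + 0.02 + 0.23 + 0.15 = 0.88
D = 1 − ½ × 0.88 = 1 − 0.440 = 0.5600

0.56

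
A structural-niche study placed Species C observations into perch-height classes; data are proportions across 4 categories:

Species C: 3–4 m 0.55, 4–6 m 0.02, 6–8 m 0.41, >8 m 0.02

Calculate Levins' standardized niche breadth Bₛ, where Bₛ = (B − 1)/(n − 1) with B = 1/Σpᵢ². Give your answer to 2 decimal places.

0.37

Σpᵢ² = 0.55² + 0.02² + 0.41² + 0.02² = 0.3025 + 0.0004 + 0.1681 + 0.0004 = 0.4714
B = 1 / 0.4714 = 2.1213
Bₛ = (B − 1)/(n − 1) = (2.1213 − 1)/(4 − 1) = 1.1213/3 = 0.3738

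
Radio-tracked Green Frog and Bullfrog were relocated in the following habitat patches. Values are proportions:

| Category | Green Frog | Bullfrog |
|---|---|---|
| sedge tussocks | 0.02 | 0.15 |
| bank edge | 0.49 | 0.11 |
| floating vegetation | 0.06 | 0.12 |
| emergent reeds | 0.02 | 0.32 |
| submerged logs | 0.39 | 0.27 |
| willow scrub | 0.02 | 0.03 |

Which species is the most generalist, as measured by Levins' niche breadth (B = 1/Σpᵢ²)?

Bullfrog

Σp_Frogᵢ² = 0.02² + 0.49² + 0.06² + 0.02² + 0.39² + 0.02² = 0.0004 + 0.2401 + 0.0036 + 0.0004 + 0.1521 + 0.0004 = 0.3970
B_Frog = 1 / 0.3970 = 2.5189
Σp_Bullᵢ² = 0.15² + 0.11² + 0.12² + 0.32² + 0.27² + 0.03² = 0.0225 + 0.0121 + 0.0144 + 0.1024 + 0.0729 + 0.0009 = 0.2252
B_Bull = 1 / 0.2252 = 4.4405
Highest B → broadest niche (most generalist): Bullfrog (B = 4.44).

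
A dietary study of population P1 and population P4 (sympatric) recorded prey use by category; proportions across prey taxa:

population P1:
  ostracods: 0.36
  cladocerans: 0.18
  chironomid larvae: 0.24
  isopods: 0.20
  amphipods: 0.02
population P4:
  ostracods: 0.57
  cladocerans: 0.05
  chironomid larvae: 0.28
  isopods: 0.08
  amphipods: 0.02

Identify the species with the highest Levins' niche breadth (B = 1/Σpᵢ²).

Σp_P1ᵢ² = 0.36² + 0.18² + 0.24² + 0.20² + 0.02² = 0.1296 + 0.0324 + 0.0576 + 0.0400 + 0.0004 = 0.2600
B_P1 = 1 / 0.2600 = 3.8462
Σp_P4ᵢ² = 0.57² + 0.05² + 0.28² + 0.08² + 0.02² = 0.3249 + 0.0025 + 0.0784 + 0.0064 + 0.0004 = 0.4126
B_P4 = 1 / 0.4126 = 2.4237
Highest B → broadest niche (most generalist): population P1 (B = 3.85).

population P1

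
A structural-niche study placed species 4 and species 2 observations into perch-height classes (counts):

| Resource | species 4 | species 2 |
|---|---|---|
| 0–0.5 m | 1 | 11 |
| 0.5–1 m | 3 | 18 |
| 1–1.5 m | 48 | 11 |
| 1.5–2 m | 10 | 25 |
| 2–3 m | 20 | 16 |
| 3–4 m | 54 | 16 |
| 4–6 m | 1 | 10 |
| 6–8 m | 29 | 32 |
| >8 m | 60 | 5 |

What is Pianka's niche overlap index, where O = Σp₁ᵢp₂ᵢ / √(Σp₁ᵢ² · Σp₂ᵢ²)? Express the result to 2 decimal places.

Proportions for species 4 (n=226): 1/226=0.0044, 3/226=0.0133, 48/226=0.2124, 10/226=0.0442, 20/226=0.0885, 54/226=0.2389, 1/226=0.0044, 29/226=0.1283, 60/226=0.2655
Proportions for species 2 (n=144): 11/144=0.0764, 18/144=0.1250, 11/144=0.0764, 25/144=0.1736, 16/144=0.1111, 16/144=0.1111, 10/144=0.0694, 32/144=0.2222, 5/144=0.0347
Σ p₁ᵢp₂ᵢ = 0.000336 + 0.001663 + 0.016227 + 0.007673 + 0.009832 + 0.026542 + 0.000305 + 0.028508 + 0.009213 = 0.100299
Σp_1ᵢ² = 0.0044² + 0.0133² + 0.2124² + 0.0442² + 0.0885² + 0.2389² + 0.0044² + 0.1283² + 0.2655² = 0.000019 + 0.000177 + 0.045114 + 0.001954 + 0.007832 + 0.057073 + 0.000019 + 0.016461 + 0.070490 = 0.199139
Σp_2ᵢ² = 0.0764² + 0.1250² + 0.0764² + 0.1736² + 0.1111² + 0.1111² + 0.0694² + 0.2222² + 0.0347² = 0.005837 + 0.015625 + 0.005837 + 0.030137 + 0.012343 + 0.012343 + 0.004816 + 0.049373 + 0.001204 = 0.137515
O = 0.100299 / √(0.199139 × 0.137515) = 0.100299 / 0.1654829 = 0.6061

0.61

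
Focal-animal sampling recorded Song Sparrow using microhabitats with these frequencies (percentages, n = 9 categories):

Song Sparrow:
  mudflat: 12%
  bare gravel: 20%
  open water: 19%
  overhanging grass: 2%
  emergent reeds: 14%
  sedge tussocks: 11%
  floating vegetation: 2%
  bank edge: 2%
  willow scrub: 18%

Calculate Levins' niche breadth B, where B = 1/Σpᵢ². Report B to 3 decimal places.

Convert percentages to proportions (divide by 100).
Σpᵢ² = 0.12² + 0.20² + 0.19² + 0.02² + 0.14² + 0.11² + 0.02² + 0.02² + 0.18² = 0.0144 + 0.0400 + 0.0361 + 0.0004 + 0.0196 + 0.0121 + 0.0004 + 0.0004 + 0.0324 = 0.1558
B = 1 / 0.1558 = 6.41849

6.418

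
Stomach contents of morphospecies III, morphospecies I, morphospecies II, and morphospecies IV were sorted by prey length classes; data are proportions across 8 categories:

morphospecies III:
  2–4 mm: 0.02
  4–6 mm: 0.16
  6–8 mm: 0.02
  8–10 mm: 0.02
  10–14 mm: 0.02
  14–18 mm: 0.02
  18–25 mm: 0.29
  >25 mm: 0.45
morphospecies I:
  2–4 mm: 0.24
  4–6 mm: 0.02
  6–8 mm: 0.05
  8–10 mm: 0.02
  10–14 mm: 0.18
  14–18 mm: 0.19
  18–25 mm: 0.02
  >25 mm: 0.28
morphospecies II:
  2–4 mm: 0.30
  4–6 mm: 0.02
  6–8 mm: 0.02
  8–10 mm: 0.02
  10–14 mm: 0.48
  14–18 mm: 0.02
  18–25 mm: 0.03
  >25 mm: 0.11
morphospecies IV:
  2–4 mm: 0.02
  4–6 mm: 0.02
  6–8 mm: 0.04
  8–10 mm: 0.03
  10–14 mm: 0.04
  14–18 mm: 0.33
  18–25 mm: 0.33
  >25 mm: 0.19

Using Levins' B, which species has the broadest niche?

Σp_IIIᵢ² = 0.02² + 0.16² + 0.02² + 0.02² + 0.02² + 0.02² + 0.29² + 0.45² = 0.0004 + 0.0256 + 0.0004 + 0.0004 + 0.0004 + 0.0004 + 0.0841 + 0.2025 = 0.3142
B_III = 1 / 0.3142 = 3.1827
Σp_Iᵢ² = 0.24² + 0.02² + 0.05² + 0.02² + 0.18² + 0.19² + 0.02² + 0.28² = 0.0576 + 0.0004 + 0.0025 + 0.0004 + 0.0324 + 0.0361 + 0.0004 + 0.0784 = 0.2082
B_I = 1 / 0.2082 = 4.8031
Σp_IIᵢ² = 0.30² + 0.02² + 0.02² + 0.02² + 0.48² + 0.02² + 0.03² + 0.11² = 0.0900 + 0.0004 + 0.0004 + 0.0004 + 0.2304 + 0.0004 + 0.0009 + 0.0121 = 0.3350
B_II = 1 / 0.3350 = 2.9851
Σp_IVᵢ² = 0.02² + 0.02² + 0.04² + 0.03² + 0.04² + 0.33² + 0.33² + 0.19² = 0.0004 + 0.0004 + 0.0016 + 0.0009 + 0.0016 + 0.1089 + 0.1089 + 0.0361 = 0.2588
B_IV = 1 / 0.2588 = 3.8640
Highest B → broadest niche (most generalist): morphospecies I (B = 4.80).

morphospecies I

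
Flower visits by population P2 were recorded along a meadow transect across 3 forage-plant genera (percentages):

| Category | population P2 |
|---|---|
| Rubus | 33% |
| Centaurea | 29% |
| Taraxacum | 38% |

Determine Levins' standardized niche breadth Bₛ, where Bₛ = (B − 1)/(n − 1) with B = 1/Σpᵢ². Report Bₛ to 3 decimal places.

Convert percentages to proportions (divide by 100).
Σpᵢ² = 0.33² + 0.29² + 0.38² = 0.1089 + 0.0841 + 0.1444 = 0.3374
B = 1 / 0.3374 = 2.96384
Bₛ = (B − 1)/(n − 1) = (2.96384 − 1)/(3 − 1) = 1.96384/2 = 0.98192

0.982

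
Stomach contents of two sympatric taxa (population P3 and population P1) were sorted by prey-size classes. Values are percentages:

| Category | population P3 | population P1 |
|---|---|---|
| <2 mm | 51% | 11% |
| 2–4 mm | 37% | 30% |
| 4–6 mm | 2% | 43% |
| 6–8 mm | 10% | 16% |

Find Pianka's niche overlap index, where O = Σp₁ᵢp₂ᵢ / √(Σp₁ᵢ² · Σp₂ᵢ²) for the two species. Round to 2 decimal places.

Convert percentages to proportions (divide by 100).
Σ p₁ᵢp₂ᵢ = 0.0561 + 0.1110 + 0.0086 + 0.0160 = 0.1917
Σp_1ᵢ² = 0.51² + 0.37² + 0.02² + 0.10² = 0.2601 + 0.1369 + 0.0004 + 0.0100 = 0.4074
Σp_2ᵢ² = 0.11² + 0.30² + 0.43² + 0.16² = 0.0121 + 0.0900 + 0.1849 + 0.0256 = 0.3126
O = 0.1917 / √(0.4074 × 0.3126) = 0.1917 / 0.35687 = 0.5372

0.54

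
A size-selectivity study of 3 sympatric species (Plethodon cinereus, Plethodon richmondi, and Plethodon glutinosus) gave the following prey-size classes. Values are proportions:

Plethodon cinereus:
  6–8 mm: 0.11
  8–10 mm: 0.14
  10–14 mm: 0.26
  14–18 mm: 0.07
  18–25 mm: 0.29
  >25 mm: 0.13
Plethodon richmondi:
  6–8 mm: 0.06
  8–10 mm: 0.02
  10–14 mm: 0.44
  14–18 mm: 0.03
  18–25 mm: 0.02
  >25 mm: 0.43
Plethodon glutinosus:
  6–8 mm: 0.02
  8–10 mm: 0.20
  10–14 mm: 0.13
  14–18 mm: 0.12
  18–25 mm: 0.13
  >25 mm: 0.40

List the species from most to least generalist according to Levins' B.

Plethodon cinereus > Plethodon glutinosus > Plethodon richmondi

Σp_cineᵢ² = 0.11² + 0.14² + 0.26² + 0.07² + 0.29² + 0.13² = 0.0121 + 0.0196 + 0.0676 + 0.0049 + 0.0841 + 0.0169 = 0.2052
B_cine = 1 / 0.2052 = 4.8733
Σp_richᵢ² = 0.06² + 0.02² + 0.44² + 0.03² + 0.02² + 0.43² = 0.0036 + 0.0004 + 0.1936 + 0.0009 + 0.0004 + 0.1849 = 0.3838
B_rich = 1 / 0.3838 = 2.6055
Σp_glutᵢ² = 0.02² + 0.20² + 0.13² + 0.12² + 0.13² + 0.40² = 0.0004 + 0.0400 + 0.0169 + 0.0144 + 0.0169 + 0.1600 = 0.2486
B_glut = 1 / 0.2486 = 4.0225
Ranking by B (broadest → narrowest): Plethodon cinereus (4.87) > Plethodon glutinosus (4.02) > Plethodon richmondi (2.61)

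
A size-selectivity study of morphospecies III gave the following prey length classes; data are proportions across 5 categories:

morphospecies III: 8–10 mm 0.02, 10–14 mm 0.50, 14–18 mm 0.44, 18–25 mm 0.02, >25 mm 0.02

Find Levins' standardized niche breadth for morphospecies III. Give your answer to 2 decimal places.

0.31

Σpᵢ² = 0.02² + 0.50² + 0.44² + 0.02² + 0.02² = 0.0004 + 0.2500 + 0.1936 + 0.0004 + 0.0004 = 0.4448
B = 1 / 0.4448 = 2.2482
Bₛ = (B − 1)/(n − 1) = (2.2482 − 1)/(5 − 1) = 1.2482/4 = 0.3121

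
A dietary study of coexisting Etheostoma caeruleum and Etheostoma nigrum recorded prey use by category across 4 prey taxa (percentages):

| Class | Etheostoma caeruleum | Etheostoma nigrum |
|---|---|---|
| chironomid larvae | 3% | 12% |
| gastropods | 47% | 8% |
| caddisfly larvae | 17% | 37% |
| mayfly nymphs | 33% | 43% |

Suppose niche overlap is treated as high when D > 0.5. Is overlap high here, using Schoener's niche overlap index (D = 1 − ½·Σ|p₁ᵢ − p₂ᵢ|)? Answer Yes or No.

Convert percentages to proportions (divide by 100).
Σ|p₁ᵢ − p₂ᵢ| = 0.09 + 0.39 + 0.20 + 0.10 = 0.78
D = 1 − ½ × 0.78 = 1 − 0.390 = 0.6100
D = 0.6100 > 0.5 → Yes.

Yes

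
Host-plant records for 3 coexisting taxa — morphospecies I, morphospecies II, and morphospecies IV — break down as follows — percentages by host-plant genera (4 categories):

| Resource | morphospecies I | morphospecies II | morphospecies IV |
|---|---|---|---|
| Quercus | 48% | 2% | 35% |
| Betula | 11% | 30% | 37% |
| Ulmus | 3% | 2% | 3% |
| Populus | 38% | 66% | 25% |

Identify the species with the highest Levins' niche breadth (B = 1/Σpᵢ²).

morphospecies IV

Convert percentages to proportions (divide by 100).
Σp_Iᵢ² = 0.48² + 0.11² + 0.03² + 0.38² = 0.2304 + 0.0121 + 0.0009 + 0.1444 = 0.3878
B_I = 1 / 0.3878 = 2.5786
Σp_IIᵢ² = 0.02² + 0.30² + 0.02² + 0.66² = 0.0004 + 0.0900 + 0.0004 + 0.4356 = 0.5264
B_II = 1 / 0.5264 = 1.8997
Σp_IVᵢ² = 0.35² + 0.37² + 0.03² + 0.25² = 0.1225 + 0.1369 + 0.0009 + 0.0625 = 0.3228
B_IV = 1 / 0.3228 = 3.0979
Highest B → broadest niche (most generalist): morphospecies IV (B = 3.10).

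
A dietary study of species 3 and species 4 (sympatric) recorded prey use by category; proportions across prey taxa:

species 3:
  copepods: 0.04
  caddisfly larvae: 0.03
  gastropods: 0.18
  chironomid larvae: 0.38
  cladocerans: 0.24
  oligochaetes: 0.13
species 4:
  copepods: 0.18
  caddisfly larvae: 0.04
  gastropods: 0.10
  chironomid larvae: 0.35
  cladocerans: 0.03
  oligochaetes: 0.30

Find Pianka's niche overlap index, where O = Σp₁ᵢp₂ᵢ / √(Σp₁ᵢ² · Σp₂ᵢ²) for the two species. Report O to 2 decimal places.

0.80

Σ p₁ᵢp₂ᵢ = 0.0072 + 0.0012 + 0.0180 + 0.1330 + 0.0072 + 0.0390 = 0.2056
Σp_1ᵢ² = 0.04² + 0.03² + 0.18² + 0.38² + 0.24² + 0.13² = 0.0016 + 0.0009 + 0.0324 + 0.1444 + 0.0576 + 0.0169 = 0.2538
Σp_2ᵢ² = 0.18² + 0.04² + 0.10² + 0.35² + 0.03² + 0.30² = 0.0324 + 0.0016 + 0.0100 + 0.1225 + 0.0009 + 0.0900 = 0.2574
O = 0.2056 / √(0.2538 × 0.2574) = 0.2056 / 0.25559 = 0.8044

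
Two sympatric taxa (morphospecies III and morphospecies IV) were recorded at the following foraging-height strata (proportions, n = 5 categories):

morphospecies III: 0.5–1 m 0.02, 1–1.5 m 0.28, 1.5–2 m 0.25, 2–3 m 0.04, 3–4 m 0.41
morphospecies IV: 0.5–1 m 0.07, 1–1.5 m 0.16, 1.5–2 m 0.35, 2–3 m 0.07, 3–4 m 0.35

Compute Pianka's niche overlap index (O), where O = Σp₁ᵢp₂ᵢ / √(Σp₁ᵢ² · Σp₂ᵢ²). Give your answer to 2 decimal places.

Σ p₁ᵢp₂ᵢ = 0.0014 + 0.0448 + 0.0875 + 0.0028 + 0.1435 = 0.2800
Σp_1ᵢ² = 0.02² + 0.28² + 0.25² + 0.04² + 0.41² = 0.0004 + 0.0784 + 0.0625 + 0.0016 + 0.1681 = 0.3110
Σp_2ᵢ² = 0.07² + 0.16² + 0.35² + 0.07² + 0.35² = 0.0049 + 0.0256 + 0.1225 + 0.0049 + 0.1225 = 0.2804
O = 0.2800 / √(0.3110 × 0.2804) = 0.2800 / 0.29530 = 0.9482

0.95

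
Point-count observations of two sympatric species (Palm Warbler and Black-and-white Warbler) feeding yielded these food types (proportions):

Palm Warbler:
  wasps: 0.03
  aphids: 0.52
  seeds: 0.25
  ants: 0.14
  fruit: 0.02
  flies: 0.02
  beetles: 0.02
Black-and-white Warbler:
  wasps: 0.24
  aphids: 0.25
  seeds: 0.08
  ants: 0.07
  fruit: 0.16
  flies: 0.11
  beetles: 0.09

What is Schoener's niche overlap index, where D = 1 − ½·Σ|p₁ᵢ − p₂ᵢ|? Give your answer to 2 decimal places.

0.49

Σ|p₁ᵢ − p₂ᵢ| = 0.21 + 0.27 + 0.17 + 0.07 + 0.14 + 0.09 + 0.07 = 1.02
D = 1 − ½ × 1.02 = 1 − 0.510 = 0.4900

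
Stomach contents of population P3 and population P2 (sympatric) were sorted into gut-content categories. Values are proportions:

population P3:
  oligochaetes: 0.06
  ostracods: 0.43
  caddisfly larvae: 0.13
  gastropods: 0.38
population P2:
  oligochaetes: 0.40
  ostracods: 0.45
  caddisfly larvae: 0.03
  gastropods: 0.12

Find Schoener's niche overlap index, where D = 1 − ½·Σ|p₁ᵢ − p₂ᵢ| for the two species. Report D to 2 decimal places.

0.64

Σ|p₁ᵢ − p₂ᵢ| = 0.34 + 0.02 + 0.10 + 0.26 = 0.72
D = 1 − ½ × 0.72 = 1 − 0.360 = 0.6400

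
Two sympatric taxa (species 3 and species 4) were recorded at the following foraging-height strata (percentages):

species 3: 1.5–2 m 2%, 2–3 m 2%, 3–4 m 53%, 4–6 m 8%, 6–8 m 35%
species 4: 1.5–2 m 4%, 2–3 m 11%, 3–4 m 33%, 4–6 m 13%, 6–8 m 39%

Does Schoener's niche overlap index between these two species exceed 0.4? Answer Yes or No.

Yes

Convert percentages to proportions (divide by 100).
Σ|p₁ᵢ − p₂ᵢ| = 0.02 + 0.09 + 0.20 + 0.05 + 0.04 = 0.40
D = 1 − ½ × 0.40 = 1 − 0.200 = 0.8000
D = 0.8000 > 0.4 → Yes.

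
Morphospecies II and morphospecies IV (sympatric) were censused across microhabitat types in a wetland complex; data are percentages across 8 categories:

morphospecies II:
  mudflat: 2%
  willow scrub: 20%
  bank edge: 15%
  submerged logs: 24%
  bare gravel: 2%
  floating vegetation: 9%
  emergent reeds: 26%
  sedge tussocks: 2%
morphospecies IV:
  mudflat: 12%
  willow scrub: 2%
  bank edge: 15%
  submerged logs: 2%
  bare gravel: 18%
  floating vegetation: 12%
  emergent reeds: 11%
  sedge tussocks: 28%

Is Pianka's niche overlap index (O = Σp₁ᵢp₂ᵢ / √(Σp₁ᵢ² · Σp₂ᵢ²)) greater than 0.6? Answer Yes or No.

Convert percentages to proportions (divide by 100).
Σ p₁ᵢp₂ᵢ = 0.0024 + 0.0040 + 0.0225 + 0.0048 + 0.0036 + 0.0108 + 0.0286 + 0.0056 = 0.0823
Σp_1ᵢ² = 0.02² + 0.20² + 0.15² + 0.24² + 0.02² + 0.09² + 0.26² + 0.02² = 0.0004 + 0.0400 + 0.0225 + 0.0576 + 0.0004 + 0.0081 + 0.0676 + 0.0004 = 0.1970
Σp_2ᵢ² = 0.12² + 0.02² + 0.15² + 0.02² + 0.18² + 0.12² + 0.11² + 0.28² = 0.0144 + 0.0004 + 0.0225 + 0.0004 + 0.0324 + 0.0144 + 0.0121 + 0.0784 = 0.1750
O = 0.0823 / √(0.1970 × 0.1750) = 0.0823 / 0.18567 = 0.4433
O = 0.4433 < 0.6 → No.

No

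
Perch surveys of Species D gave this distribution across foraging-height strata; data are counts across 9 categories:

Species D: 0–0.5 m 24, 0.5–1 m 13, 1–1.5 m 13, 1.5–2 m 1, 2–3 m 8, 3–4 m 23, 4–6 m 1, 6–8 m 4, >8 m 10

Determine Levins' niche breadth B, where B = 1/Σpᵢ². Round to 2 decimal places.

Proportions for Species D (n=97): 24/97=0.2474, 13/97=0.1340, 13/97=0.1340, 1/97=0.0103, 8/97=0.0825, 23/97=0.2371, 1/97=0.0103, 4/97=0.0412, 10/97=0.1031
Σpᵢ² = 0.2474² + 0.1340² + 0.1340² + 0.0103² + 0.0825² + 0.2371² + 0.0103² + 0.0412² + 0.1031² = 0.061207 + 0.017956 + 0.017956 + 0.000106 + 0.006806 + 0.056216 + 0.000106 + 0.001697 + 0.010630 = 0.172680
B = 1 / 0.172680 = 5.7911

5.79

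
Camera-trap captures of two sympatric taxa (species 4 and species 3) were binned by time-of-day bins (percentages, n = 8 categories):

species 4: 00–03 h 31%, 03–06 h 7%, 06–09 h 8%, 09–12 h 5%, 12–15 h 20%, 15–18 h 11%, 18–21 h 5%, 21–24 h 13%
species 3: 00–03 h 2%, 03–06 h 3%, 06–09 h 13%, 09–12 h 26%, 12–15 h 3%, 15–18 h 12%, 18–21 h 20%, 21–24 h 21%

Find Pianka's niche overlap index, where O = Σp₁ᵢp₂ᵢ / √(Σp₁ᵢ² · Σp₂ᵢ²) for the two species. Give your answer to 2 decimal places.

Convert percentages to proportions (divide by 100).
Σ p₁ᵢp₂ᵢ = 0.0062 + 0.0021 + 0.0104 + 0.0130 + 0.0060 + 0.0132 + 0.0100 + 0.0273 = 0.0882
Σp_1ᵢ² = 0.31² + 0.07² + 0.08² + 0.05² + 0.20² + 0.11² + 0.05² + 0.13² = 0.0961 + 0.0049 + 0.0064 + 0.0025 + 0.0400 + 0.0121 + 0.0025 + 0.0169 = 0.1814
Σp_2ᵢ² = 0.02² + 0.03² + 0.13² + 0.26² + 0.03² + 0.12² + 0.20² + 0.21² = 0.0004 + 0.0009 + 0.0169 + 0.0676 + 0.0009 + 0.0144 + 0.0400 + 0.0441 = 0.1852
O = 0.0882 / √(0.1814 × 0.1852) = 0.0882 / 0.18329 = 0.4812

0.48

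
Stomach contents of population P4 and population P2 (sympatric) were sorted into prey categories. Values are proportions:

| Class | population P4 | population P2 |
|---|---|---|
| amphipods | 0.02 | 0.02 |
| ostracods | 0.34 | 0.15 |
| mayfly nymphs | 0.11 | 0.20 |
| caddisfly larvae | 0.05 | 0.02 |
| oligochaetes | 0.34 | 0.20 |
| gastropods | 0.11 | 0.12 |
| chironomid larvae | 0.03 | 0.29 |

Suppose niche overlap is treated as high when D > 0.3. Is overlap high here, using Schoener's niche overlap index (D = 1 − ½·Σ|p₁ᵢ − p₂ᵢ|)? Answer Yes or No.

Yes

Σ|p₁ᵢ − p₂ᵢ| = 0.00 + 0.19 + 0.09 + 0.03 + 0.14 + 0.01 + 0.26 = 0.72
D = 1 − ½ × 0.72 = 1 − 0.360 = 0.6400
D = 0.6400 > 0.3 → Yes.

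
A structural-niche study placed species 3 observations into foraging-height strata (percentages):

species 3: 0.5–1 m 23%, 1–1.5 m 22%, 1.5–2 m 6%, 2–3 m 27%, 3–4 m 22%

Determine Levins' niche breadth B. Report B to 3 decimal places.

Convert percentages to proportions (divide by 100).
Σpᵢ² = 0.23² + 0.22² + 0.06² + 0.27² + 0.22² = 0.0529 + 0.0484 + 0.0036 + 0.0729 + 0.0484 = 0.2262
B = 1 / 0.2262 = 4.42087

4.421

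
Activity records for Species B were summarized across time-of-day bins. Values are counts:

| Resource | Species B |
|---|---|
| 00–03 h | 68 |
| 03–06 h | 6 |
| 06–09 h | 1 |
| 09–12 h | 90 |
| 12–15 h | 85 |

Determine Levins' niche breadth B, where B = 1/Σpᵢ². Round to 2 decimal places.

Proportions for Species B (n=250): 68/250=0.2720, 6/250=0.0240, 1/250=0.0040, 90/250=0.3600, 85/250=0.3400
Σpᵢ² = 0.2720² + 0.0240² + 0.0040² + 0.3600² + 0.3400² = 0.073984 + 0.000576 + 0.000016 + 0.129600 + 0.115600 = 0.319776
B = 1 / 0.319776 = 3.1272

3.13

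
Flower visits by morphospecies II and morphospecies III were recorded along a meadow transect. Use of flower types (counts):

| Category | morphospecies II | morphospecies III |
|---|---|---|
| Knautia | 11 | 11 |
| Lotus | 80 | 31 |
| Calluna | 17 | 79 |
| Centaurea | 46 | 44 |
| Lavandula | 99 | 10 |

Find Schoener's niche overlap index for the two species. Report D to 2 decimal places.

Proportions for morphospecies II (n=253): 11/253=0.0435, 80/253=0.3162, 17/253=0.0672, 46/253=0.1818, 99/253=0.3913
Proportions for morphospecies III (n=175): 11/175=0.0629, 31/175=0.1771, 79/175=0.4514, 44/175=0.2514, 10/175=0.0571
Σ|p₁ᵢ − p₂ᵢ| = 0.0194 + 0.1391 + 0.3842 + 0.0696 + 0.3342 = 0.9465
D = 1 − ½ × 0.9465 = 1 − 0.47325 = 0.52675

0.53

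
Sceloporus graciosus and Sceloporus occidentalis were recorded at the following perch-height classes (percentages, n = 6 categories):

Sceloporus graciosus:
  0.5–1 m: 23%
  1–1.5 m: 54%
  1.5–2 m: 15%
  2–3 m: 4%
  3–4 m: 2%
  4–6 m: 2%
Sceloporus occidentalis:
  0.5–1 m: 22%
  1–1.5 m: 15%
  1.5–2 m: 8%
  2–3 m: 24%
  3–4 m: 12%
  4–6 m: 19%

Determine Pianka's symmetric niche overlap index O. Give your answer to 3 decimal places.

Convert percentages to proportions (divide by 100).
Σ p₁ᵢp₂ᵢ = 0.0506 + 0.0810 + 0.0120 + 0.0096 + 0.0024 + 0.0038 = 0.1594
Σp_1ᵢ² = 0.23² + 0.54² + 0.15² + 0.04² + 0.02² + 0.02² = 0.0529 + 0.2916 + 0.0225 + 0.0016 + 0.0004 + 0.0004 = 0.3694
Σp_2ᵢ² = 0.22² + 0.15² + 0.08² + 0.24² + 0.12² + 0.19² = 0.0484 + 0.0225 + 0.0064 + 0.0576 + 0.0144 + 0.0361 = 0.1854
O = 0.1594 / √(0.3694 × 0.1854) = 0.1594 / 0.261700 = 0.60909

0.609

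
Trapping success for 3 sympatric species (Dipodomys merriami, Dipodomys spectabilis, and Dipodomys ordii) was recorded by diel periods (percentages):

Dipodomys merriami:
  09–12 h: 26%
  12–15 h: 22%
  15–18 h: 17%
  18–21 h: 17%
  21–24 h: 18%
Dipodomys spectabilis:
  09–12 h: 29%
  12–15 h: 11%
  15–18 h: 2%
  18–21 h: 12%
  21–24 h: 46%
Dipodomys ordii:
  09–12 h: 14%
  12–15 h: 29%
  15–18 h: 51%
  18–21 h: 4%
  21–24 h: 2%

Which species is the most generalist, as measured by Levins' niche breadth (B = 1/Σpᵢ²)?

Convert percentages to proportions (divide by 100).
Σp_merrᵢ² = 0.26² + 0.22² + 0.17² + 0.17² + 0.18² = 0.0676 + 0.0484 + 0.0289 + 0.0289 + 0.0324 = 0.2062
B_merr = 1 / 0.2062 = 4.8497
Σp_specᵢ² = 0.29² + 0.11² + 0.02² + 0.12² + 0.46² = 0.0841 + 0.0121 + 0.0004 + 0.0144 + 0.2116 = 0.3226
B_spec = 1 / 0.3226 = 3.0998
Σp_ordiᵢ² = 0.14² + 0.29² + 0.51² + 0.04² + 0.02² = 0.0196 + 0.0841 + 0.2601 + 0.0016 + 0.0004 = 0.3658
B_ordi = 1 / 0.3658 = 2.7337
Highest B → broadest niche (most generalist): Dipodomys merriami (B = 4.85).

Dipodomys merriami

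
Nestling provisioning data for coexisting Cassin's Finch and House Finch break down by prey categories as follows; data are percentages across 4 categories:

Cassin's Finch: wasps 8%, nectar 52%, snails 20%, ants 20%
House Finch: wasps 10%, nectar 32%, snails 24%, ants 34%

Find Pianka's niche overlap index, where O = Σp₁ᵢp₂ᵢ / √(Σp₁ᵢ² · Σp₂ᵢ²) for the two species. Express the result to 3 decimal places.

0.910

Convert percentages to proportions (divide by 100).
Σ p₁ᵢp₂ᵢ = 0.0080 + 0.1664 + 0.0480 + 0.0680 = 0.2904
Σp_1ᵢ² = 0.08² + 0.52² + 0.20² + 0.20² = 0.0064 + 0.2704 + 0.0400 + 0.0400 = 0.3568
Σp_2ᵢ² = 0.10² + 0.32² + 0.24² + 0.34² = 0.0100 + 0.1024 + 0.0576 + 0.1156 = 0.2856
O = 0.2904 / √(0.3568 × 0.2856) = 0.2904 / 0.319221 = 0.90971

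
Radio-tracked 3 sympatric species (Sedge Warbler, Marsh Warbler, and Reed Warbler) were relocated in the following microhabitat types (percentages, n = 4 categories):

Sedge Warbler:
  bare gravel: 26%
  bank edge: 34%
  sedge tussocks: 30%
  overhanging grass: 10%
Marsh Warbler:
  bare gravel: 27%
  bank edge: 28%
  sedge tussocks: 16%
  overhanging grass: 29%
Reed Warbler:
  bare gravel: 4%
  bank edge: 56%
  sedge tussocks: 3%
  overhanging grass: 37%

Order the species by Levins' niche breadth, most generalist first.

Convert percentages to proportions (divide by 100).
Σp_Sedgᵢ² = 0.26² + 0.34² + 0.30² + 0.10² = 0.0676 + 0.1156 + 0.0900 + 0.0100 = 0.2832
B_Sedg = 1 / 0.2832 = 3.5311
Σp_Marsᵢ² = 0.27² + 0.28² + 0.16² + 0.29² = 0.0729 + 0.0784 + 0.0256 + 0.0841 = 0.2610
B_Mars = 1 / 0.2610 = 3.8314
Σp_Reedᵢ² = 0.04² + 0.56² + 0.03² + 0.37² = 0.0016 + 0.3136 + 0.0009 + 0.1369 = 0.4530
B_Reed = 1 / 0.4530 = 2.2075
Ranking by B (broadest → narrowest): Marsh Warbler (3.83) > Sedge Warbler (3.53) > Reed Warbler (2.21)

Marsh Warbler > Sedge Warbler > Reed Warbler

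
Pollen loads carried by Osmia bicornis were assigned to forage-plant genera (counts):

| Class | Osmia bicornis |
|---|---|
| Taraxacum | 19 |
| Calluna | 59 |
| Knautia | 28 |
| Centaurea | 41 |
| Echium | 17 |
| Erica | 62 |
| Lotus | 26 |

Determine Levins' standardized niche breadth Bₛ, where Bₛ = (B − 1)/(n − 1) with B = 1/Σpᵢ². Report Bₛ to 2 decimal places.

0.79

Proportions for Osmia bicornis (n=252): 19/252=0.0754, 59/252=0.2341, 28/252=0.1111, 41/252=0.1627, 17/252=0.0675, 62/252=0.2460, 26/252=0.1032
Σpᵢ² = 0.0754² + 0.2341² + 0.1111² + 0.1627² + 0.0675² + 0.2460² + 0.1032² = 0.005685 + 0.054803 + 0.012343 + 0.026471 + 0.004556 + 0.060516 + 0.010650 = 0.175024
B = 1 / 0.175024 = 5.7135
Bₛ = (B − 1)/(n − 1) = (5.7135 − 1)/(7 − 1) = 4.7135/6 = 0.7856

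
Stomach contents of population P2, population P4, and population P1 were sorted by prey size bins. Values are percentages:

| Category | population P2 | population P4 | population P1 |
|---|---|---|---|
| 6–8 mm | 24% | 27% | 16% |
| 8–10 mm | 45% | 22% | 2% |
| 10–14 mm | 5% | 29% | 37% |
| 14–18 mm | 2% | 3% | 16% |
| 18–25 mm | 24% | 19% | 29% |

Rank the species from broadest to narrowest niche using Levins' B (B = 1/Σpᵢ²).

Convert percentages to proportions (divide by 100).
Σp_P2ᵢ² = 0.24² + 0.45² + 0.05² + 0.02² + 0.24² = 0.0576 + 0.2025 + 0.0025 + 0.0004 + 0.0576 = 0.3206
B_P2 = 1 / 0.3206 = 3.1192
Σp_P4ᵢ² = 0.27² + 0.22² + 0.29² + 0.03² + 0.19² = 0.0729 + 0.0484 + 0.0841 + 0.0009 + 0.0361 = 0.2424
B_P4 = 1 / 0.2424 = 4.1254
Σp_P1ᵢ² = 0.16² + 0.02² + 0.37² + 0.16² + 0.29² = 0.0256 + 0.0004 + 0.1369 + 0.0256 + 0.0841 = 0.2726
B_P1 = 1 / 0.2726 = 3.6684
Ranking by B (broadest → narrowest): population P4 (4.13) > population P1 (3.67) > population P2 (3.12)

population P4 > population P1 > population P2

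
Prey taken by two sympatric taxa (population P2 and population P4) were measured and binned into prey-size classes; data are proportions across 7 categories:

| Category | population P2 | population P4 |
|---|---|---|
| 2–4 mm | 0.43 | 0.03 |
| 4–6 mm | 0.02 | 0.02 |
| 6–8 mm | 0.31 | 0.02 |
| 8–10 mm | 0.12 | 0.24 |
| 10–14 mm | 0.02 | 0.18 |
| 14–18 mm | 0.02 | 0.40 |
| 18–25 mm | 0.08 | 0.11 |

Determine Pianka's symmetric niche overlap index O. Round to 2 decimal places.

0.24

Σ p₁ᵢp₂ᵢ = 0.0129 + 0.0004 + 0.0062 + 0.0288 + 0.0036 + 0.0080 + 0.0088 = 0.0687
Σp_1ᵢ² = 0.43² + 0.02² + 0.31² + 0.12² + 0.02² + 0.02² + 0.08² = 0.1849 + 0.0004 + 0.0961 + 0.0144 + 0.0004 + 0.0004 + 0.0064 = 0.3030
Σp_2ᵢ² = 0.03² + 0.02² + 0.02² + 0.24² + 0.18² + 0.40² + 0.11² = 0.0009 + 0.0004 + 0.0004 + 0.0576 + 0.0324 + 0.1600 + 0.0121 = 0.2638
O = 0.0687 / √(0.3030 × 0.2638) = 0.0687 / 0.28272 = 0.2430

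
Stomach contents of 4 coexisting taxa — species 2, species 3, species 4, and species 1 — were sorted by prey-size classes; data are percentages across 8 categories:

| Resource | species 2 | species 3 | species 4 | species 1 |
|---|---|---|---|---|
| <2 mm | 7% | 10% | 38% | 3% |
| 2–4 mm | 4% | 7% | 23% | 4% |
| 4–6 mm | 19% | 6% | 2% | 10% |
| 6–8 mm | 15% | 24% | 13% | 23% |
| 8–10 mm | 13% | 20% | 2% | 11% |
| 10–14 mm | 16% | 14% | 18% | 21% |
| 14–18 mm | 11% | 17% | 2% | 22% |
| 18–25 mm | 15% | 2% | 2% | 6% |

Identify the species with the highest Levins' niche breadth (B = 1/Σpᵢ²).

species 2

Convert percentages to proportions (divide by 100).
Σp_2ᵢ² = 0.07² + 0.04² + 0.19² + 0.15² + 0.13² + 0.16² + 0.11² + 0.15² = 0.0049 + 0.0016 + 0.0361 + 0.0225 + 0.0169 + 0.0256 + 0.0121 + 0.0225 = 0.1422
B_2 = 1 / 0.1422 = 7.0323
Σp_3ᵢ² = 0.10² + 0.07² + 0.06² + 0.24² + 0.20² + 0.14² + 0.17² + 0.02² = 0.0100 + 0.0049 + 0.0036 + 0.0576 + 0.0400 + 0.0196 + 0.0289 + 0.0004 = 0.1650
B_3 = 1 / 0.1650 = 6.0606
Σp_4ᵢ² = 0.38² + 0.23² + 0.02² + 0.13² + 0.02² + 0.18² + 0.02² + 0.02² = 0.1444 + 0.0529 + 0.0004 + 0.0169 + 0.0004 + 0.0324 + 0.0004 + 0.0004 = 0.2482
B_4 = 1 / 0.2482 = 4.0290
Σp_1ᵢ² = 0.03² + 0.04² + 0.10² + 0.23² + 0.11² + 0.21² + 0.22² + 0.06² = 0.0009 + 0.0016 + 0.0100 + 0.0529 + 0.0121 + 0.0441 + 0.0484 + 0.0036 = 0.1736
B_1 = 1 / 0.1736 = 5.7604
Highest B → broadest niche (most generalist): species 2 (B = 7.03).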